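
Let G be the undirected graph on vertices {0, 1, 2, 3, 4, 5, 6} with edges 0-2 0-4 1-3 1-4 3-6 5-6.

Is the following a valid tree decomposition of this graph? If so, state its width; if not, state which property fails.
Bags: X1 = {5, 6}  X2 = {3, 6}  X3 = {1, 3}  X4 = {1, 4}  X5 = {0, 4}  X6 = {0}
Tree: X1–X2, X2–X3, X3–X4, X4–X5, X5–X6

No — vertex 2 appears in no bag.

A tree decomposition must satisfy three properties: every vertex lies in some bag; for every edge, both endpoints lie together in some bag; and for every vertex, the bags containing it form a connected subtree. Here vertex 2 appears in no bag, so the decomposition is invalid.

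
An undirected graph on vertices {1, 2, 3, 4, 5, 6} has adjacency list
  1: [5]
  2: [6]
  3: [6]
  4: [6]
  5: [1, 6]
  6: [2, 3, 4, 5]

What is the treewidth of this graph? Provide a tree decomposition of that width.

Each bag holds 2 vertices, so the decomposition has width 1, which upper-bounds the treewidth. G has an edge, so its treewidth is at least 1. Combining the bounds, tw(G) = 1.

Treewidth 1.
One optimal decomposition is:
Bags: B1 = {5, 6}  B2 = {4, 6}  B3 = {3, 6}  B4 = {2, 6}  B5 = {1, 5}
Tree: B1–B2, B2–B3, B1–B4, B1–B5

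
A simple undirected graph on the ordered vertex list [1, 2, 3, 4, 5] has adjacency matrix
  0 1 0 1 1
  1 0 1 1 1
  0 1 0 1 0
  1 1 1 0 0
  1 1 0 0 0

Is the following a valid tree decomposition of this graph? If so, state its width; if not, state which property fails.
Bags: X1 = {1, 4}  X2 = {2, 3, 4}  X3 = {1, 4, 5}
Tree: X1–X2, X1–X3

A tree decomposition must satisfy three properties: every vertex lies in some bag; for every edge, both endpoints lie together in some bag; and for every vertex, the bags containing it form a connected subtree. Here edge (2,1) lies in no bag, so the decomposition is invalid.

No — edge (2,1) lies in no bag.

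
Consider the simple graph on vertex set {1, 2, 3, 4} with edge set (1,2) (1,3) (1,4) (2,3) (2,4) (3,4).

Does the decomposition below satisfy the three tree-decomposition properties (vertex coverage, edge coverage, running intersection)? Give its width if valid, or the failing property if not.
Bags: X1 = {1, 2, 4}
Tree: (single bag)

A tree decomposition must satisfy three properties: every vertex lies in some bag; for every edge, both endpoints lie together in some bag; and for every vertex, the bags containing it form a connected subtree. Here vertex 3 appears in no bag, so the decomposition is invalid.

No — vertex 3 appears in no bag.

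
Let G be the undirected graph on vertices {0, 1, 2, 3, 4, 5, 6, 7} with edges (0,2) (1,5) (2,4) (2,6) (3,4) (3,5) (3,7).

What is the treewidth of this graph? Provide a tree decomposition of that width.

The largest bag has 2 vertices, giving width 1; this decomposition certifies tw(G) ≤ 1. Any graph with an edge has treewidth ≥ 1, and G has the edge 4–3. Combining the bounds, tw(G) = 1.

Treewidth 1.
One optimal decomposition is:
Bags: B1 = {3, 4}  B2 = {3, 7}  B3 = {2, 4}  B4 = {2, 6}  B5 = {3, 5}  B6 = {1, 5}  B7 = {0, 2}
Tree: B1–B2, B1–B3, B3–B4, B2–B5, B5–B6, B4–B7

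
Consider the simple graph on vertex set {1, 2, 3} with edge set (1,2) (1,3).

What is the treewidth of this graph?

A width-1 tree decomposition is:
Bags: B1 = {1, 3}  B2 = {1, 2}
Tree: B1–B2
The largest bag has 2 vertices, giving width 1; this decomposition certifies tw(G) ≤ 1. Any graph with an edge has treewidth ≥ 1, and G has the edge 1–3. Combining the bounds, tw(G) = 1.

1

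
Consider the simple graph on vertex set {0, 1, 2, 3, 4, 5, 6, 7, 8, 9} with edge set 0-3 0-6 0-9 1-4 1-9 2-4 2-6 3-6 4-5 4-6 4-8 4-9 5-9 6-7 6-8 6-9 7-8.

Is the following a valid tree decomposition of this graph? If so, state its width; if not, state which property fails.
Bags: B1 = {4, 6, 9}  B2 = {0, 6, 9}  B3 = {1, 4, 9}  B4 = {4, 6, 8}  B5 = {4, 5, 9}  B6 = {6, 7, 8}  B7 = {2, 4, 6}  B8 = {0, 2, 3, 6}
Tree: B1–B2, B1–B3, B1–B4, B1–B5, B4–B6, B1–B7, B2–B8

No — bags containing vertex 2 are not connected in the tree.

A tree decomposition must satisfy three properties: every vertex lies in some bag; for every edge, both endpoints lie together in some bag; and for every vertex, the bags containing it form a connected subtree. Here bags containing vertex 2 are not connected in the tree, so the decomposition is invalid.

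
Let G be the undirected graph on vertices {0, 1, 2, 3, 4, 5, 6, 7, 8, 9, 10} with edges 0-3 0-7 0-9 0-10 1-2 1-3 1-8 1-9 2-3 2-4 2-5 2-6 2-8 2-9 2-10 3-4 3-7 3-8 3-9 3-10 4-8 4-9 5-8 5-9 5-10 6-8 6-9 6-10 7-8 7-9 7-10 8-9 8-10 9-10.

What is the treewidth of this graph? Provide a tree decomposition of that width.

The largest bag has 5 vertices, giving width 4; this decomposition certifies tw(G) ≤ 4. For the lower bound, the 5 vertices {0, 3, 7, 9, 10} are pairwise adjacent, and any tree decomposition puts a clique entirely inside one bag — forcing width ≥ 4. Therefore the treewidth is 4.

Treewidth 4.
Bags: B1 = {2, 3, 8, 9, 10}  B2 = {2, 3, 4, 8, 9}  B3 = {1, 2, 3, 8, 9}  B4 = {3, 7, 8, 9, 10}  B5 = {0, 3, 7, 9, 10}  B6 = {2, 6, 8, 9, 10}  B7 = {2, 5, 8, 9, 10}
Tree: B1–B2, B2–B3, B1–B4, B4–B5, B1–B6, B6–B7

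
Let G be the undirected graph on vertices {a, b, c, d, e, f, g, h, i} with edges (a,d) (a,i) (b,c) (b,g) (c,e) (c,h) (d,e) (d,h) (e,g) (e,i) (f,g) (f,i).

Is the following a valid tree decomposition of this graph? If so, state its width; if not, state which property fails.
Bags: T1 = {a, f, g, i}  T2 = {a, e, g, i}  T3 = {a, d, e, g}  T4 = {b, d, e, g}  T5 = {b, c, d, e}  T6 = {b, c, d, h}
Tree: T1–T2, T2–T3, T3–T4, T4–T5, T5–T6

Vertex coverage: the bags together contain {a, b, c, d, e, f, g, h, i}, the full vertex set. Edge coverage: each edge of G has both endpoints in at least one bag. Running intersection: for every vertex, the bags containing it form a connected subtree. All three properties hold, so this is a valid tree decomposition of width max|bag| − 1 = 3, and hence tw(G) ≤ 3.

Yes; width 3.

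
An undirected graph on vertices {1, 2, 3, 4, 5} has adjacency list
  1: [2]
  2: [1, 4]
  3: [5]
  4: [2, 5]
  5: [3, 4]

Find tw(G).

A width-1 tree decomposition is:
Bags: B1 = {3, 5}  B2 = {4, 5}  B3 = {2, 4}  B4 = {1, 2}
Tree: B1–B2, B2–B3, B3–B4
The largest bag has 2 vertices, giving width 1; this decomposition certifies tw(G) ≤ 1. Since G has at least one edge (e.g. 3–5), it is not an edgeless graph, so tw(G) ≥ 1. Therefore the treewidth is 1.

1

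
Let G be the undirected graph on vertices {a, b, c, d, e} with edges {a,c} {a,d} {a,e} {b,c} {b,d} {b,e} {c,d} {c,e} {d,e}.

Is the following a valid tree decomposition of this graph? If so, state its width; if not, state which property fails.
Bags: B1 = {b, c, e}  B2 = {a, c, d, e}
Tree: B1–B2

A tree decomposition must satisfy three properties: every vertex lies in some bag; for every edge, both endpoints lie together in some bag; and for every vertex, the bags containing it form a connected subtree. Here edge (d,b) lies in no bag, so the decomposition is invalid.

No — edge (d,b) lies in no bag.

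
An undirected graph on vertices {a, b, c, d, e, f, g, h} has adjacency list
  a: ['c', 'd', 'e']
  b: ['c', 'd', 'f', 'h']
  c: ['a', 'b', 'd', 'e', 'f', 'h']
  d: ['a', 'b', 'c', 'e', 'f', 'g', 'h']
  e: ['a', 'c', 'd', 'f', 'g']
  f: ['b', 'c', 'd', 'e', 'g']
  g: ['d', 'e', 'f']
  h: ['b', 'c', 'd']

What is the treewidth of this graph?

A width-3 tree decomposition is:
Bags: B1 = {b, c, d, f}  B2 = {c, d, e, f}  B3 = {d, e, f, g}  B4 = {b, c, d, h}  B5 = {a, c, d, e}
Tree: B1–B2, B2–B3, B1–B4, B2–B5
Each bag holds 4 vertices, so the decomposition has width 3, which upper-bounds the treewidth. For the lower bound, the 4 vertices {d, e, f, g} are pairwise adjacent, and any tree decomposition puts a clique entirely inside one bag — forcing width ≥ 3. Therefore the treewidth is 3.

3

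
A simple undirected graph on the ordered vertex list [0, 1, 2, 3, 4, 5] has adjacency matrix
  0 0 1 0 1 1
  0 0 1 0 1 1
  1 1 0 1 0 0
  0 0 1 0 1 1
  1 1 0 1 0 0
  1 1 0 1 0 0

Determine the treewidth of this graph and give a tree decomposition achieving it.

Treewidth 3.
One optimal decomposition is:
Bags: B1 = {1, 2, 4, 5}  B2 = {2, 3, 4, 5}  B3 = {0, 2, 4, 5}
Tree: B1–B2, B2–B3

Every bag has size at most 4, so the width is 4 − 1 = 3 and tw(G) ≤ 3. For the lower bound: the 4 vertex sets {1,4}, {2,3}, {5}, {0} are disjoint, each induces a connected subgraph, and every pair is joined by at least one edge of G. Contracting each set to a single vertex therefore yields K_{4} as a minor, and since treewidth is minor-monotone, tw(G) ≥ tw(K_{4}) = 3. Hence tw(G) = 3 exactly.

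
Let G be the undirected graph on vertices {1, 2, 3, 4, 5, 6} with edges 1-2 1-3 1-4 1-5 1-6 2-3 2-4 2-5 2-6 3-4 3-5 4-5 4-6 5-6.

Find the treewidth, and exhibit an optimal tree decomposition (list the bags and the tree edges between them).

Treewidth 4.
Bags: B1 = {1, 2, 3, 4, 5}  B2 = {1, 2, 4, 5, 6}
Tree: B1–B2

Each bag holds 5 vertices, so the decomposition has width 4, which upper-bounds the treewidth. On the other hand G contains the 5-clique {1, 2, 3, 4, 5}. A clique must lie in a single bag of any decomposition, so no decomposition can have width below 4. The upper and lower bounds meet at 4, so that is the treewidth.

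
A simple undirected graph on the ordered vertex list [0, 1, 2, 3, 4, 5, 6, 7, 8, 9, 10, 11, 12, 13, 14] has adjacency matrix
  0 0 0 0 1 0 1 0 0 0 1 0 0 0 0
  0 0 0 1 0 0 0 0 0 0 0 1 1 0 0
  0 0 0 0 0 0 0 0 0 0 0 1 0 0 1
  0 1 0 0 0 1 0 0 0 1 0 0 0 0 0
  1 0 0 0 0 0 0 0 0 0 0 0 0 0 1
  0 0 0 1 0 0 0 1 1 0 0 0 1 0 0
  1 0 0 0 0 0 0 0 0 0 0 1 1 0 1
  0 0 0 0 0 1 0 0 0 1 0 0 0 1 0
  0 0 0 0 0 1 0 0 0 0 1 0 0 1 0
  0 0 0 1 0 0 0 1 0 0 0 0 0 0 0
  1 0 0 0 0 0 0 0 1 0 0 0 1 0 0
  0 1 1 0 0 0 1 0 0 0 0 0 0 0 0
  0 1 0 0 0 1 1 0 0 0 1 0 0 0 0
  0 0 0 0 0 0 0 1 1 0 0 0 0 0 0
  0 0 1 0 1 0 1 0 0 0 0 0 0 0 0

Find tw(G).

3

A width-3 tree decomposition is:
Bags: B1 = {2, 4, 11, 14}  B2 = {4, 6, 11, 14}  B3 = {0, 4, 6, 11}  B4 = {0, 1, 6, 11}  B5 = {0, 1, 6, 12}  B6 = {0, 1, 10, 12}  B7 = {1, 3, 10, 12}  B8 = {3, 5, 10, 12}  B9 = {3, 5, 8, 10}  B10 = {3, 5, 8, 9}  B11 = {5, 7, 8, 9}  B12 = {7, 8, 9, 13}
Tree: B1–B2, B2–B3, B3–B4, B4–B5, B5–B6, B6–B7, B7–B8, B8–B9, B9–B10, B10–B11, B11–B12
Every bag has size at most 4, so the width is 4 − 1 = 3 and tw(G) ≤ 3. For the lower bound: the 4 vertex sets {2,4,14}, {11}, {6}, {0,1,10,12} are disjoint, each induces a connected subgraph, and every pair is joined by at least one edge of G. Contracting each set to a single vertex therefore yields K_{4} as a minor, and since treewidth is minor-monotone, tw(G) ≥ tw(K_{4}) = 3. Hence tw(G) = 3 exactly.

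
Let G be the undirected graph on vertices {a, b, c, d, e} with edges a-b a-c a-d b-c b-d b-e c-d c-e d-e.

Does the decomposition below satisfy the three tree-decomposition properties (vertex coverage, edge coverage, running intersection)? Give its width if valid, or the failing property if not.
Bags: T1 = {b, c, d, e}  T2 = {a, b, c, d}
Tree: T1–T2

Checking the three conditions: (i) the bags cover all of {a, b, c, d, e}; (ii) for each edge, some bag contains both endpoints; (iii) the bags containing any fixed vertex form a subtree. All hold, so the decomposition is valid with width 4 − 1 = 3.

Yes; width 3.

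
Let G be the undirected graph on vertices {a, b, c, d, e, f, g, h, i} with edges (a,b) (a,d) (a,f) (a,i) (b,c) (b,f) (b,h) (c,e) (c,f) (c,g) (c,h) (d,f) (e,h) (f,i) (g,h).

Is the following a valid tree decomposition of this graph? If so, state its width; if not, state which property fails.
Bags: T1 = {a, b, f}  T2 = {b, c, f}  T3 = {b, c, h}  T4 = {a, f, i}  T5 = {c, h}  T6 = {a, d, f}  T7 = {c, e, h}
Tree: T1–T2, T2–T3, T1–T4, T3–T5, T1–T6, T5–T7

A tree decomposition must satisfy three properties: every vertex lies in some bag; for every edge, both endpoints lie together in some bag; and for every vertex, the bags containing it form a connected subtree. Here vertex g appears in no bag, so the decomposition is invalid.

No — vertex g appears in no bag.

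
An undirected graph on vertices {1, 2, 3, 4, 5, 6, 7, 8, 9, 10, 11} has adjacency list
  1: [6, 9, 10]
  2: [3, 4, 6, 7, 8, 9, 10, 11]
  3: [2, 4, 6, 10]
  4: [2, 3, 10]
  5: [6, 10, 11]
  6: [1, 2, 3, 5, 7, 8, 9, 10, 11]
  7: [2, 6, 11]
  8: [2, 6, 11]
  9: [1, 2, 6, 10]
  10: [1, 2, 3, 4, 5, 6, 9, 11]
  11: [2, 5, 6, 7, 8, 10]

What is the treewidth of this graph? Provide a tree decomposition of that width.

Every bag has size at most 4, so the width is 4 − 1 = 3 and tw(G) ≤ 3. On the other hand G contains the 4-clique {2, 3, 4, 10}. A clique must lie in a single bag of any decomposition, so no decomposition can have width below 3. Hence tw(G) = 3 exactly.

Treewidth 3.
One such decomposition:
Bags: B1 = {2, 3, 6, 10}  B2 = {2, 6, 10, 11}  B3 = {2, 6, 9, 10}  B4 = {2, 6, 7, 11}  B5 = {1, 6, 9, 10}  B6 = {5, 6, 10, 11}  B7 = {2, 6, 8, 11}  B8 = {2, 3, 4, 10}
Tree: B1–B2, B2–B3, B2–B4, B3–B5, B2–B6, B4–B7, B1–B8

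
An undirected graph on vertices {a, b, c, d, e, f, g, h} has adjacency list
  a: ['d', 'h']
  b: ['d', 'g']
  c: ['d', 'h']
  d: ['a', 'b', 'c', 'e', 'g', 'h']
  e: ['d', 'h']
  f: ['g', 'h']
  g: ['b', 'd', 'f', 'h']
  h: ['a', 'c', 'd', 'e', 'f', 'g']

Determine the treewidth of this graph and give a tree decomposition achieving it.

The largest bag has 3 vertices, giving width 2; this decomposition certifies tw(G) ≤ 2. On the other hand G contains the 3-clique {d, g, h}. A clique must lie in a single bag of any decomposition, so no decomposition can have width below 2. Therefore the treewidth is 2.

Treewidth 2.
One optimal decomposition is:
Bags: B1 = {f, g, h}  B2 = {d, g, h}  B3 = {a, d, h}  B4 = {d, e, h}  B5 = {c, d, h}  B6 = {b, d, g}
Tree: B1–B2, B2–B3, B2–B4, B3–B5, B2–B6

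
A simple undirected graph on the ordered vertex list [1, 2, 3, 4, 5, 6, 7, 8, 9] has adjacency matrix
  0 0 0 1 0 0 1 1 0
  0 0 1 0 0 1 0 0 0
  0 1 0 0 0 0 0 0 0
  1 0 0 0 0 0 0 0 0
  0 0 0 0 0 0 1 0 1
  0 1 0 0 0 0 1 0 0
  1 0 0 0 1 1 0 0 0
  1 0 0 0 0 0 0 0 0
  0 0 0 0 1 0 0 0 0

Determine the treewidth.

1

A width-1 tree decomposition is:
Bags: B1 = {6, 7}  B2 = {1, 7}  B3 = {5, 7}  B4 = {1, 4}  B5 = {5, 9}  B6 = {1, 8}  B7 = {2, 6}  B8 = {2, 3}
Tree: B1–B2, B2–B3, B2–B4, B3–B5, B2–B6, B1–B7, B7–B8
Each bag holds 2 vertices, so the decomposition has width 1, which upper-bounds the treewidth. Any graph with an edge has treewidth ≥ 1, and G has the edge 7–6. Therefore the treewidth is 1.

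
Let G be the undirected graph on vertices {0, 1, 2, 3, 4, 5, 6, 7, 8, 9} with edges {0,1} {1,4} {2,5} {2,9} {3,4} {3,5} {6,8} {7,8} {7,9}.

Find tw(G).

1

A width-1 tree decomposition is:
Bags: B1 = {0, 1}  B2 = {1, 4}  B3 = {3, 4}  B4 = {3, 5}  B5 = {2, 5}  B6 = {2, 9}  B7 = {7, 9}  B8 = {7, 8}  B9 = {6, 8}
Tree: B1–B2, B2–B3, B3–B4, B4–B5, B5–B6, B6–B7, B7–B8, B8–B9
Each bag holds 2 vertices, so the decomposition has width 1, which upper-bounds the treewidth. Any graph with an edge has treewidth ≥ 1, and G has the edge 0–1. Therefore the treewidth is 1.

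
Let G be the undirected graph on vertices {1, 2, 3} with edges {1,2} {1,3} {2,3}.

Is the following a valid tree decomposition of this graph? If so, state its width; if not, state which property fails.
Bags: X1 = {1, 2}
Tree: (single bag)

No — vertex 3 appears in no bag.

A tree decomposition must satisfy three properties: every vertex lies in some bag; for every edge, both endpoints lie together in some bag; and for every vertex, the bags containing it form a connected subtree. Here vertex 3 appears in no bag, so the decomposition is invalid.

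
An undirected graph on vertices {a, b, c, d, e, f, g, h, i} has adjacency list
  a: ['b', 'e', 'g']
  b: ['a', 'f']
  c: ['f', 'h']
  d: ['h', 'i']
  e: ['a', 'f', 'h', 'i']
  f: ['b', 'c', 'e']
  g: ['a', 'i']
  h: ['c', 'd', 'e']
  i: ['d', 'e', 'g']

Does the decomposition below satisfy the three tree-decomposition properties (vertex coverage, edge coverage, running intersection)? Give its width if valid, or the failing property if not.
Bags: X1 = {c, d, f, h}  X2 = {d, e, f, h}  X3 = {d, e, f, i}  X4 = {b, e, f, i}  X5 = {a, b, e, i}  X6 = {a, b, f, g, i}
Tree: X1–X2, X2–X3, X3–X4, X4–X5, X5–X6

A tree decomposition must satisfy three properties: every vertex lies in some bag; for every edge, both endpoints lie together in some bag; and for every vertex, the bags containing it form a connected subtree. Here bags containing vertex f are not connected in the tree, so the decomposition is invalid.

No — bags containing vertex f are not connected in the tree.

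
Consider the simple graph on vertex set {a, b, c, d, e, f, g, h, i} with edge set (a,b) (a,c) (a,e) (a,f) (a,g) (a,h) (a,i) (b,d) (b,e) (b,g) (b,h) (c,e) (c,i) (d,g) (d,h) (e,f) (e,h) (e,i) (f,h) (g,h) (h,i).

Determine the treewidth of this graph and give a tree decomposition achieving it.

Each bag holds 4 vertices, so the decomposition has width 3, which upper-bounds the treewidth. On the other hand G contains the 4-clique {b, d, g, h}. A clique must lie in a single bag of any decomposition, so no decomposition can have width below 3. The upper and lower bounds meet at 3, so that is the treewidth.

Treewidth 3.
Bags: B1 = {a, e, f, h}  B2 = {a, b, e, h}  B3 = {a, b, g, h}  B4 = {a, e, h, i}  B5 = {b, d, g, h}  B6 = {a, c, e, i}
Tree: B1–B2, B2–B3, B2–B4, B3–B5, B4–B6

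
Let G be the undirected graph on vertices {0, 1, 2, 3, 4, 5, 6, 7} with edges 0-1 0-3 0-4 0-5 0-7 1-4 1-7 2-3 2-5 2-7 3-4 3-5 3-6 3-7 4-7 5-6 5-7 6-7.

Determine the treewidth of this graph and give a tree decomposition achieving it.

Every bag has size at most 4, so the width is 4 − 1 = 3 and tw(G) ≤ 3. Conversely, {0, 1, 4, 7} is a clique of size 4, and the vertices of any clique must share a bag in every tree decomposition; so some bag has ≥ 4 vertices and tw(G) ≥ 3. Therefore the treewidth is 3.

Treewidth 3.
Bags: B1 = {2, 3, 5, 7}  B2 = {0, 3, 5, 7}  B3 = {0, 3, 4, 7}  B4 = {3, 5, 6, 7}  B5 = {0, 1, 4, 7}
Tree: B1–B2, B2–B3, B1–B4, B3–B5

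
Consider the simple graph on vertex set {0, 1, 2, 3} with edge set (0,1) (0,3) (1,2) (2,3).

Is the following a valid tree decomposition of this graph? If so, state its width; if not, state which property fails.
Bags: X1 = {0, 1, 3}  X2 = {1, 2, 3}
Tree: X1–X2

Yes; width 2.

Vertex coverage: the bags together contain {0, 1, 2, 3}, the full vertex set. Edge coverage: each edge of G has both endpoints in at least one bag. Running intersection: for every vertex, the bags containing it form a connected subtree. All three properties hold, so this is a valid tree decomposition of width max|bag| − 1 = 2, and hence tw(G) ≤ 2.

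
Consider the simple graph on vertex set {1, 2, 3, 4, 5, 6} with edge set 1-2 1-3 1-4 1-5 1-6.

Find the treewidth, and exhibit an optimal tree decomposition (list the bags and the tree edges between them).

Treewidth 1.
One such decomposition:
Bags: B1 = {1, 2}  B2 = {1, 4}  B3 = {1, 5}  B4 = {1, 6}  B5 = {1, 3}
Tree: B1–B2, B2–B3, B2–B4, B4–B5

Every bag has size at most 2, so the width is 2 − 1 = 1 and tw(G) ≤ 1. G has an edge, so its treewidth is at least 1. The upper and lower bounds meet at 1, so that is the treewidth.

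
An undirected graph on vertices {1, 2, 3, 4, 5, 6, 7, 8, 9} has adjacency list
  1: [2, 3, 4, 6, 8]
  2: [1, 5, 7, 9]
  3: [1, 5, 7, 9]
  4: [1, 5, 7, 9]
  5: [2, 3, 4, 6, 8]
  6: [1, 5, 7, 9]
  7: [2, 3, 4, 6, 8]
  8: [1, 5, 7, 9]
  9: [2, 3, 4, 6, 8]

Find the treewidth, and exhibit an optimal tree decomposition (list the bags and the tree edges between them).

Every bag has size at most 5, so the width is 5 − 1 = 4 and tw(G) ≤ 4. For the lower bound: the 5 vertex sets {4,9}, {5,8}, {1,2}, {7}, {3} are disjoint, each induces a connected subgraph, and every pair is joined by at least one edge of G. Contracting each set to a single vertex therefore yields K_{5} as a minor, and since treewidth is minor-monotone, tw(G) ≥ tw(K_{5}) = 4. The upper and lower bounds meet at 4, so that is the treewidth.

Treewidth 4.
One such decomposition:
Bags: B1 = {1, 4, 5, 7, 9}  B2 = {1, 5, 7, 8, 9}  B3 = {1, 2, 5, 7, 9}  B4 = {1, 3, 5, 7, 9}  B5 = {1, 5, 6, 7, 9}
Tree: B1–B2, B2–B3, B3–B4, B4–B5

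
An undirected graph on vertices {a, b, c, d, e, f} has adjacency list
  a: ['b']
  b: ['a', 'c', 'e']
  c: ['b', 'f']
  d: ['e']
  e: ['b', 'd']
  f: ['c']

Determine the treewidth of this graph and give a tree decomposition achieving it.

Every bag has size at most 2, so the width is 2 − 1 = 1 and tw(G) ≤ 1. Any graph with an edge has treewidth ≥ 1, and G has the edge b–e. Therefore the treewidth is 1.

Treewidth 1.
Bags: B1 = {b, e}  B2 = {a, b}  B3 = {b, c}  B4 = {c, f}  B5 = {d, e}
Tree: B1–B2, B1–B3, B3–B4, B1–B5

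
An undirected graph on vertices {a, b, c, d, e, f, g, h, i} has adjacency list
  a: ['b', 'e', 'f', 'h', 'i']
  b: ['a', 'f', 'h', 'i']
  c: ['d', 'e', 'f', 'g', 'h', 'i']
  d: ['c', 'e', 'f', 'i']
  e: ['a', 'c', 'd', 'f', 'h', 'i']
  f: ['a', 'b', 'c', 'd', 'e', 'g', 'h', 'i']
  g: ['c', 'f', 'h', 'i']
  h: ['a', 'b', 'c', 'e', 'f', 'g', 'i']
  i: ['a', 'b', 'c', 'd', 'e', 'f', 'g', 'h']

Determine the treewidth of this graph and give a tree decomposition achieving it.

The largest bag has 5 vertices, giving width 4; this decomposition certifies tw(G) ≤ 4. On the other hand G contains the 5-clique {c, d, e, f, i}. A clique must lie in a single bag of any decomposition, so no decomposition can have width below 4. The upper and lower bounds meet at 4, so that is the treewidth.

Treewidth 4.
Bags: B1 = {c, e, f, h, i}  B2 = {c, f, g, h, i}  B3 = {a, e, f, h, i}  B4 = {a, b, f, h, i}  B5 = {c, d, e, f, i}
Tree: B1–B2, B1–B3, B3–B4, B1–B5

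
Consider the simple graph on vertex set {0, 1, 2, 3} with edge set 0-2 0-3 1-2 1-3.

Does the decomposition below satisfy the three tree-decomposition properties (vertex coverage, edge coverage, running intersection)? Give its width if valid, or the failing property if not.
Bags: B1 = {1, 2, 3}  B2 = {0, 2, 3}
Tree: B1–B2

Vertex coverage: the bags together contain {0, 1, 2, 3}, the full vertex set. Edge coverage: each edge of G has both endpoints in at least one bag. Running intersection: for every vertex, the bags containing it form a connected subtree. All three properties hold, so this is a valid tree decomposition of width max|bag| − 1 = 2, and hence tw(G) ≤ 2.

Yes; width 2.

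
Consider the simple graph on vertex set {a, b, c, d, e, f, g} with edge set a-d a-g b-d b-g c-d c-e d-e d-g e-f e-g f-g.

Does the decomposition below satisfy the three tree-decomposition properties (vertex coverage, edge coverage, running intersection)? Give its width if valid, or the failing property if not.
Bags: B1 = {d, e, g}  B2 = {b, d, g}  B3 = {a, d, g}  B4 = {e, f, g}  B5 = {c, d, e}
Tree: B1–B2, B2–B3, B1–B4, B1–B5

Yes; width 2.

Every vertex of G appears in some bag (union = {a, b, c, d, e, f, g}); every edge is covered by a bag; and for each vertex v the set of bags containing v is connected in the bag tree. The decomposition is therefore valid. The largest bag has 3 vertices, so the width is 2.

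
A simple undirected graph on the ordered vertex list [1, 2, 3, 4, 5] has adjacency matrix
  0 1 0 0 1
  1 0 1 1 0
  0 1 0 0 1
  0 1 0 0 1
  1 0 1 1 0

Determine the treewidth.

A width-2 tree decomposition is:
Bags: B1 = {1, 2, 5}  B2 = {2, 4, 5}  B3 = {2, 3, 5}
Tree: B1–B2, B2–B3
The largest bag has 3 vertices, giving width 2; this decomposition certifies tw(G) ≤ 2. For the lower bound, G contains the cycle 1–2–4–5–1, so G is not a forest; only forests have treewidth ≤ 1, hence tw(G) ≥ 2. Therefore the treewidth is 2.

2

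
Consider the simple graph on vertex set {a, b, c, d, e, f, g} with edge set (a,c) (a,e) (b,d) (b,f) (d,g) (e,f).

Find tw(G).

1

A width-1 tree decomposition is:
Bags: B1 = {d, g}  B2 = {b, d}  B3 = {b, f}  B4 = {e, f}  B5 = {a, e}  B6 = {a, c}
Tree: B1–B2, B2–B3, B3–B4, B4–B5, B5–B6
The largest bag has 2 vertices, giving width 1; this decomposition certifies tw(G) ≤ 1. Any graph with an edge has treewidth ≥ 1, and G has the edge g–d. Hence tw(G) = 1 exactly.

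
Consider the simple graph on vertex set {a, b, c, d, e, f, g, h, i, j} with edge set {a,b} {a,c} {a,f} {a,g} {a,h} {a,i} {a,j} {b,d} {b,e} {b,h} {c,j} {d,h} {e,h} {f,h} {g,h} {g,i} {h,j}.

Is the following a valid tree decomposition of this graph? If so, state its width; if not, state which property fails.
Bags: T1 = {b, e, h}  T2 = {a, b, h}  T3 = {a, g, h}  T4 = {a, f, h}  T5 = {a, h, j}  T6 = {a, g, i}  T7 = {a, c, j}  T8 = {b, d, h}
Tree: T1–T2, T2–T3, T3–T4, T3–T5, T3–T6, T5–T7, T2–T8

Yes; width 2.

Every vertex of G appears in some bag (union = {a, b, c, d, e, f, g, h, i, j}); every edge is covered by a bag; and for each vertex v the set of bags containing v is connected in the bag tree. The decomposition is therefore valid. The largest bag has 3 vertices, so the width is 2.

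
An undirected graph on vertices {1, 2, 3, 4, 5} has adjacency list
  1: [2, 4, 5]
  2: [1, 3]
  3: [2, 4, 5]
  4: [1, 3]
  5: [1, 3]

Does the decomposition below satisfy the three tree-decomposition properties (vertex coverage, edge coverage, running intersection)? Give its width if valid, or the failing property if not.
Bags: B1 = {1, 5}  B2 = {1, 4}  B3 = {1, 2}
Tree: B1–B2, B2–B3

A tree decomposition must satisfy three properties: every vertex lies in some bag; for every edge, both endpoints lie together in some bag; and for every vertex, the bags containing it form a connected subtree. Here vertex 3 appears in no bag, so the decomposition is invalid.

No — vertex 3 appears in no bag.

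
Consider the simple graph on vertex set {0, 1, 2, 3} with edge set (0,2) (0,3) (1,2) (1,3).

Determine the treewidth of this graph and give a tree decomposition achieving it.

Treewidth 2.
One optimal decomposition is:
Bags: B1 = {1, 2, 3}  B2 = {0, 2, 3}
Tree: B1–B2

Each bag holds 3 vertices, so the decomposition has width 2, which upper-bounds the treewidth. Since 3–1–2–0–3 is a cycle in G, G is not acyclic. Forests are exactly the graphs of treewidth ≤ 1, so tw(G) ≥ 2. Combining the bounds, tw(G) = 2.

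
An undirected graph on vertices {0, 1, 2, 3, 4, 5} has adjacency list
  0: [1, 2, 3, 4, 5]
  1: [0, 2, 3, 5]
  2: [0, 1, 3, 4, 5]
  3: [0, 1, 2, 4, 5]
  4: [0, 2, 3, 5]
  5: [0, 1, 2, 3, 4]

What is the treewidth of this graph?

A width-4 tree decomposition is:
Bags: B1 = {0, 1, 2, 3, 5}  B2 = {0, 2, 3, 4, 5}
Tree: B1–B2
Each bag holds 5 vertices, so the decomposition has width 4, which upper-bounds the treewidth. Conversely, {0, 1, 2, 3, 5} is a clique of size 5, and the vertices of any clique must share a bag in every tree decomposition; so some bag has ≥ 5 vertices and tw(G) ≥ 4. The upper and lower bounds meet at 4, so that is the treewidth.

4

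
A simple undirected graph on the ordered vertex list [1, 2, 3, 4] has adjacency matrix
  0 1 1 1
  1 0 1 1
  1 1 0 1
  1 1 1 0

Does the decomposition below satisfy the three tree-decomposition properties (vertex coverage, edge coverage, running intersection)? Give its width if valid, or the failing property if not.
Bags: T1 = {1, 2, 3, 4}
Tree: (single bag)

Yes; width 3.

Checking the three conditions: (i) the bags cover all of {1, 2, 3, 4}; (ii) for each edge, some bag contains both endpoints; (iii) the bags containing any fixed vertex form a subtree. All hold, so the decomposition is valid with width 4 − 1 = 3.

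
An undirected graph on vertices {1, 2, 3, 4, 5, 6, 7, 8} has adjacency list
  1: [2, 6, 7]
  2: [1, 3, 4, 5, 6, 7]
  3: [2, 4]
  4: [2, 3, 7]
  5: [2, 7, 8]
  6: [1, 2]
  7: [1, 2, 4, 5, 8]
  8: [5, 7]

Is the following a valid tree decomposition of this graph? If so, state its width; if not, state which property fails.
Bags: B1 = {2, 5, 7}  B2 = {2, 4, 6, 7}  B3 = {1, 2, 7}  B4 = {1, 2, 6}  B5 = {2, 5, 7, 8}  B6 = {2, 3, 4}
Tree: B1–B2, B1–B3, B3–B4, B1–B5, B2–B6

No — bags containing vertex 6 are not connected in the tree.

A tree decomposition must satisfy three properties: every vertex lies in some bag; for every edge, both endpoints lie together in some bag; and for every vertex, the bags containing it form a connected subtree. Here bags containing vertex 6 are not connected in the tree, so the decomposition is invalid.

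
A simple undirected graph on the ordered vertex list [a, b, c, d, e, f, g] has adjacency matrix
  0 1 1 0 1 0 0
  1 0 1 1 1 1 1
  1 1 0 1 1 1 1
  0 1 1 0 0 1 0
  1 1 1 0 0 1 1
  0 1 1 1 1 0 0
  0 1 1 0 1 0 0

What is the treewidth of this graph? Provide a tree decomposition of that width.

Treewidth 3.
One optimal decomposition is:
Bags: B1 = {b, c, e, f}  B2 = {b, c, e, g}  B3 = {a, b, c, e}  B4 = {b, c, d, f}
Tree: B1–B2, B2–B3, B1–B4

Every bag has size at most 4, so the width is 4 − 1 = 3 and tw(G) ≤ 3. Conversely, {b, c, d, f} is a clique of size 4, and the vertices of any clique must share a bag in every tree decomposition; so some bag has ≥ 4 vertices and tw(G) ≥ 3. The upper and lower bounds meet at 3, so that is the treewidth.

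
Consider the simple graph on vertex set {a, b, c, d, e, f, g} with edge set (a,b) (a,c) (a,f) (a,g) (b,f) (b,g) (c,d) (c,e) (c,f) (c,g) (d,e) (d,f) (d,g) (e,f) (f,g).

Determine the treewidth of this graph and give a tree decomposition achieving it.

The largest bag has 4 vertices, giving width 3; this decomposition certifies tw(G) ≤ 3. On the other hand G contains the 4-clique {c, d, f, g}. A clique must lie in a single bag of any decomposition, so no decomposition can have width below 3. Hence tw(G) = 3 exactly.

Treewidth 3.
One optimal decomposition is:
Bags: B1 = {a, b, f, g}  B2 = {a, c, f, g}  B3 = {c, d, f, g}  B4 = {c, d, e, f}
Tree: B1–B2, B2–B3, B3–B4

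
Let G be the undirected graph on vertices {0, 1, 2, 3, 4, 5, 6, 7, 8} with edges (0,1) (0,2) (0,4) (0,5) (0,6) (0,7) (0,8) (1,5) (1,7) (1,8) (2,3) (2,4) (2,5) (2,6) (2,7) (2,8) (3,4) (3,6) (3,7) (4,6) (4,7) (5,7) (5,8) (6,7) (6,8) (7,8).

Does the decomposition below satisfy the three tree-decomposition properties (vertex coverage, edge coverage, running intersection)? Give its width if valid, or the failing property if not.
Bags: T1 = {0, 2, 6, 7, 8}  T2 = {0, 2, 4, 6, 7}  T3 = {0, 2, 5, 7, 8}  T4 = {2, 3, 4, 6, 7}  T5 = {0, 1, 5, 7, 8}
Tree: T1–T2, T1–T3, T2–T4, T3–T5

Every vertex of G appears in some bag (union = {0, 1, 2, 3, 4, 5, 6, 7, 8}); every edge is covered by a bag; and for each vertex v the set of bags containing v is connected in the bag tree. The decomposition is therefore valid. The largest bag has 5 vertices, so the width is 4.

Yes; width 4.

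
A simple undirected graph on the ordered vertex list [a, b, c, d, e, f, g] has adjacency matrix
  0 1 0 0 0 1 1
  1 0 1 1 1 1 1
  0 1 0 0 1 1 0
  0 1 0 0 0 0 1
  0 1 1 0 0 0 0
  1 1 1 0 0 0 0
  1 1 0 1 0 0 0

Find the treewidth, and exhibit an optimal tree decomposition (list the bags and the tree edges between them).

Treewidth 2.
Bags: B1 = {a, b, g}  B2 = {b, d, g}  B3 = {a, b, f}  B4 = {b, c, f}  B5 = {b, c, e}
Tree: B1–B2, B1–B3, B3–B4, B4–B5

Each bag holds 3 vertices, so the decomposition has width 2, which upper-bounds the treewidth. On the other hand G contains the 3-clique {b, d, g}. A clique must lie in a single bag of any decomposition, so no decomposition can have width below 2. Therefore the treewidth is 2.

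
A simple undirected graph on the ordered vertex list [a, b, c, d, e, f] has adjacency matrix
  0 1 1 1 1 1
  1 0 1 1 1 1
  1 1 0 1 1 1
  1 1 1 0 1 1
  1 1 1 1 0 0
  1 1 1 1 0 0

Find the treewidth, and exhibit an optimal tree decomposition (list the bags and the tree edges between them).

Every bag has size at most 5, so the width is 5 − 1 = 4 and tw(G) ≤ 4. For the lower bound, the 5 vertices {a, b, c, d, e} are pairwise adjacent, and any tree decomposition puts a clique entirely inside one bag — forcing width ≥ 4. Therefore the treewidth is 4.

Treewidth 4.
One optimal decomposition is:
Bags: B1 = {a, b, c, d, f}  B2 = {a, b, c, d, e}
Tree: B1–B2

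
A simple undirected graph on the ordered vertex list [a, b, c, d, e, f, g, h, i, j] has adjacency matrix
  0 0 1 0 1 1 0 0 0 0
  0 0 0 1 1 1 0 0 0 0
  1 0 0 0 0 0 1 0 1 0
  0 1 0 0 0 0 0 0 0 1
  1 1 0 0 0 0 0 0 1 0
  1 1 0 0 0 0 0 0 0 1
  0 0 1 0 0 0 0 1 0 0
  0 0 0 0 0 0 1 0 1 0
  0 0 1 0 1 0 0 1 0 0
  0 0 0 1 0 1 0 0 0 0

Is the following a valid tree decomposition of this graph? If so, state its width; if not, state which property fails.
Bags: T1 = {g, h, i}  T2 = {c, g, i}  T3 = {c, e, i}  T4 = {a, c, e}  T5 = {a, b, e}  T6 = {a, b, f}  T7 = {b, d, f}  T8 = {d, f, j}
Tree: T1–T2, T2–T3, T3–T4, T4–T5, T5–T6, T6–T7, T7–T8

Every vertex of G appears in some bag (union = {a, b, c, d, e, f, g, h, i, j}); every edge is covered by a bag; and for each vertex v the set of bags containing v is connected in the bag tree. The decomposition is therefore valid. The largest bag has 3 vertices, so the width is 2.

Yes; width 2.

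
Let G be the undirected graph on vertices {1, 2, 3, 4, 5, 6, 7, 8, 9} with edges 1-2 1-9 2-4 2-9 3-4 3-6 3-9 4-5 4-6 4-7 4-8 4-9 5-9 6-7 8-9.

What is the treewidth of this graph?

A width-2 tree decomposition is:
Bags: B1 = {4, 8, 9}  B2 = {2, 4, 9}  B3 = {3, 4, 9}  B4 = {4, 5, 9}  B5 = {3, 4, 6}  B6 = {1, 2, 9}  B7 = {4, 6, 7}
Tree: B1–B2, B2–B3, B3–B4, B3–B5, B2–B6, B5–B7
The largest bag has 3 vertices, giving width 2; this decomposition certifies tw(G) ≤ 2. Conversely, {1, 2, 9} is a clique of size 3, and the vertices of any clique must share a bag in every tree decomposition; so some bag has ≥ 3 vertices and tw(G) ≥ 2. Hence tw(G) = 2 exactly.

2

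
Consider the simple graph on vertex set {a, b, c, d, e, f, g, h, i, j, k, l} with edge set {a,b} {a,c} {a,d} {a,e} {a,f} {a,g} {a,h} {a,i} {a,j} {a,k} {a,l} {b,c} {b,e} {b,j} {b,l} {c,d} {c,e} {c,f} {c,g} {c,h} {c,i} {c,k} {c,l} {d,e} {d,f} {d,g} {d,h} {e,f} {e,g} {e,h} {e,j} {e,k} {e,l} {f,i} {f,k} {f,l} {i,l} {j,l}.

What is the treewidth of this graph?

A width-4 tree decomposition is:
Bags: B1 = {a, c, d, e, f}  B2 = {a, c, e, f, l}  B3 = {a, b, c, e, l}  B4 = {a, c, e, f, k}  B5 = {a, b, e, j, l}  B6 = {a, c, d, e, h}  B7 = {a, c, f, i, l}  B8 = {a, c, d, e, g}
Tree: B1–B2, B2–B3, B1–B4, B3–B5, B1–B6, B2–B7, B1–B8
Every bag has size at most 5, so the width is 5 − 1 = 4 and tw(G) ≤ 4. For the lower bound, the 5 vertices {a, b, e, j, l} are pairwise adjacent, and any tree decomposition puts a clique entirely inside one bag — forcing width ≥ 4. Therefore the treewidth is 4.

4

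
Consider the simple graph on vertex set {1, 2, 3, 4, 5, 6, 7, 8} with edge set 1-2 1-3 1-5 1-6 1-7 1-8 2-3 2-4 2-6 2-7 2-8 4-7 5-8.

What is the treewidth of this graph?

2

A width-2 tree decomposition is:
Bags: B1 = {1, 2, 7}  B2 = {1, 2, 8}  B3 = {1, 5, 8}  B4 = {2, 4, 7}  B5 = {1, 2, 6}  B6 = {1, 2, 3}
Tree: B1–B2, B2–B3, B1–B4, B2–B5, B2–B6
The largest bag has 3 vertices, giving width 2; this decomposition certifies tw(G) ≤ 2. For the lower bound, the 3 vertices {1, 2, 8} are pairwise adjacent, and any tree decomposition puts a clique entirely inside one bag — forcing width ≥ 2. Combining the bounds, tw(G) = 2.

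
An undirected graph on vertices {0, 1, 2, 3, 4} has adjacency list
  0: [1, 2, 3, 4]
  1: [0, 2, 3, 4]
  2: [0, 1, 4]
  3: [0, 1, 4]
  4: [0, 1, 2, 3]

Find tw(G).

3

A width-3 tree decomposition is:
Bags: B1 = {0, 1, 3, 4}  B2 = {0, 1, 2, 4}
Tree: B1–B2
The largest bag has 4 vertices, giving width 3; this decomposition certifies tw(G) ≤ 3. For the lower bound, the 4 vertices {0, 1, 2, 4} are pairwise adjacent, and any tree decomposition puts a clique entirely inside one bag — forcing width ≥ 3. Hence tw(G) = 3 exactly.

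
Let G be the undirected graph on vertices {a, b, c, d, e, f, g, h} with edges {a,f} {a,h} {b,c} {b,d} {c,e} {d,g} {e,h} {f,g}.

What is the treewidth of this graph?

2

A width-2 tree decomposition is:
Bags: B1 = {c, e, h}  B2 = {b, c, h}  B3 = {b, d, h}  B4 = {d, g, h}  B5 = {f, g, h}  B6 = {a, f, h}
Tree: B1–B2, B2–B3, B3–B4, B4–B5, B5–B6
Each bag holds 3 vertices, so the decomposition has width 2, which upper-bounds the treewidth. Since h–e–c–b–d–g–f–a–h is a cycle in G, G is not acyclic. Forests are exactly the graphs of treewidth ≤ 1, so tw(G) ≥ 2. Hence tw(G) = 2 exactly.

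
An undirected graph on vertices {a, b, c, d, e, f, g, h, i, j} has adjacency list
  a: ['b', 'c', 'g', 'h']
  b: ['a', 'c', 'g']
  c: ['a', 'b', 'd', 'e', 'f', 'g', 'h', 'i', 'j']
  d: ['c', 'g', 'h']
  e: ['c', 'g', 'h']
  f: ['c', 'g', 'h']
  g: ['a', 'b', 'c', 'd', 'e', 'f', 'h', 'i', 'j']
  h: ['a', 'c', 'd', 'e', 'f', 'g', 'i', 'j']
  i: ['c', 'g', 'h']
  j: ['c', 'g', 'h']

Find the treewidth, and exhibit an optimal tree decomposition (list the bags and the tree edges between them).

Treewidth 3.
Bags: B1 = {c, g, h, j}  B2 = {c, g, h, i}  B3 = {a, c, g, h}  B4 = {c, f, g, h}  B5 = {a, b, c, g}  B6 = {c, d, g, h}  B7 = {c, e, g, h}
Tree: B1–B2, B1–B3, B1–B4, B3–B5, B3–B6, B4–B7

Every bag has size at most 4, so the width is 4 − 1 = 3 and tw(G) ≤ 3. Conversely, {c, d, g, h} is a clique of size 4, and the vertices of any clique must share a bag in every tree decomposition; so some bag has ≥ 4 vertices and tw(G) ≥ 3. Therefore the treewidth is 3.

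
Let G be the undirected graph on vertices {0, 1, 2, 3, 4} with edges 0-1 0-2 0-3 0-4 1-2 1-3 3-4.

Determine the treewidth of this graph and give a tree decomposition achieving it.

Treewidth 2.
Bags: B1 = {0, 1, 3}  B2 = {0, 3, 4}  B3 = {0, 1, 2}
Tree: B1–B2, B1–B3

The largest bag has 3 vertices, giving width 2; this decomposition certifies tw(G) ≤ 2. Conversely, {0, 1, 2} is a clique of size 3, and the vertices of any clique must share a bag in every tree decomposition; so some bag has ≥ 3 vertices and tw(G) ≥ 2. Combining the bounds, tw(G) = 2.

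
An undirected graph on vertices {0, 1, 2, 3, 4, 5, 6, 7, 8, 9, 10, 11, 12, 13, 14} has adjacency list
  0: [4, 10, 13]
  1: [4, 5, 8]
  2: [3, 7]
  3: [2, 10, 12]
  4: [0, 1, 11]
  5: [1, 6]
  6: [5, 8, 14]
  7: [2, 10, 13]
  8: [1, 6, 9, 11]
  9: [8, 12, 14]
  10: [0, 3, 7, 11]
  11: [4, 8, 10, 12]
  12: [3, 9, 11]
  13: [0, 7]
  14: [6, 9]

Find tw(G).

A width-3 tree decomposition is:
Bags: B1 = {5, 6, 9, 14}  B2 = {5, 6, 8, 9}  B3 = {1, 5, 8, 9}  B4 = {1, 8, 9, 12}  B5 = {1, 8, 11, 12}  B6 = {1, 4, 11, 12}  B7 = {3, 4, 11, 12}  B8 = {3, 4, 10, 11}  B9 = {0, 3, 4, 10}  B10 = {0, 2, 3, 10}  B11 = {0, 2, 7, 10}  B12 = {0, 2, 7, 13}
Tree: B1–B2, B2–B3, B3–B4, B4–B5, B5–B6, B6–B7, B7–B8, B8–B9, B9–B10, B10–B11, B11–B12
Each bag holds 4 vertices, so the decomposition has width 3, which upper-bounds the treewidth. For the lower bound: the 4 vertex sets {5,6,14}, {9}, {8}, {1,4,11,12} are disjoint, each induces a connected subgraph, and every pair is joined by at least one edge of G. Contracting each set to a single vertex therefore yields K_{4} as a minor, and since treewidth is minor-monotone, tw(G) ≥ tw(K_{4}) = 3. Therefore the treewidth is 3.

3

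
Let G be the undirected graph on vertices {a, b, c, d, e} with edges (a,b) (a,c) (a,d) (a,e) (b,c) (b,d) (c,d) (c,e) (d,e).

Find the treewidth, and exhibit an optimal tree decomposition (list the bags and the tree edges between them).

Treewidth 3.
One such decomposition:
Bags: B1 = {a, b, c, d}  B2 = {a, c, d, e}
Tree: B1–B2

Each bag holds 4 vertices, so the decomposition has width 3, which upper-bounds the treewidth. For the lower bound, the 4 vertices {a, c, d, e} are pairwise adjacent, and any tree decomposition puts a clique entirely inside one bag — forcing width ≥ 3. Combining the bounds, tw(G) = 3.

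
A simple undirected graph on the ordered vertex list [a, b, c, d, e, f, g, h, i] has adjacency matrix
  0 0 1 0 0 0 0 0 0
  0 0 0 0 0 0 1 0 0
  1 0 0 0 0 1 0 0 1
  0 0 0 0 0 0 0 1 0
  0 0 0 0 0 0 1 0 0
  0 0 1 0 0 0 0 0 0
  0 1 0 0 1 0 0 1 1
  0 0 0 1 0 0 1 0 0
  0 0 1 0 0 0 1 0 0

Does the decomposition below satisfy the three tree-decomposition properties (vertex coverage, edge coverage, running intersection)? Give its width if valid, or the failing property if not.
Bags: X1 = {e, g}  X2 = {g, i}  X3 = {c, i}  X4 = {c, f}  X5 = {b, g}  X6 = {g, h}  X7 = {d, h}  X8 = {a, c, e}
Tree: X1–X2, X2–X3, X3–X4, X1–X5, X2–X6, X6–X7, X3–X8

No — bags containing vertex e are not connected in the tree.

A tree decomposition must satisfy three properties: every vertex lies in some bag; for every edge, both endpoints lie together in some bag; and for every vertex, the bags containing it form a connected subtree. Here bags containing vertex e are not connected in the tree, so the decomposition is invalid.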